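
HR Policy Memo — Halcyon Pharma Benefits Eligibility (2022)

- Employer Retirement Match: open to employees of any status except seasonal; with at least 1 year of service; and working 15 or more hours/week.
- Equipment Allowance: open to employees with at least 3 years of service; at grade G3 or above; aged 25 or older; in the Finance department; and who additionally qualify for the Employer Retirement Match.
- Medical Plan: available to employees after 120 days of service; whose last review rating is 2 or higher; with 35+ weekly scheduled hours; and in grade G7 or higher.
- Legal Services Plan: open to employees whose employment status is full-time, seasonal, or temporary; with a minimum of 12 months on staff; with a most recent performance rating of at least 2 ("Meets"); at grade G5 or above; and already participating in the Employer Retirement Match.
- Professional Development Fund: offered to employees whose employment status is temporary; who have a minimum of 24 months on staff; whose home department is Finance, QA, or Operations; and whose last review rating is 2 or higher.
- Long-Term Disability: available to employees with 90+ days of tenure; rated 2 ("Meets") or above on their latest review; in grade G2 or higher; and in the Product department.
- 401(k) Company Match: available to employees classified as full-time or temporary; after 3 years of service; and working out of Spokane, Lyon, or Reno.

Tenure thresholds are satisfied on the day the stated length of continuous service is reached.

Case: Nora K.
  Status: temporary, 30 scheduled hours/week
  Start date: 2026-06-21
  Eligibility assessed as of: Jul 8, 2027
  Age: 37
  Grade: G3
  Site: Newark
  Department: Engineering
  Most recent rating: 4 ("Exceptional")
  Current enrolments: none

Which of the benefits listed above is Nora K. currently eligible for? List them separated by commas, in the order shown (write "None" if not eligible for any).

Employer Retirement Match

Service from 2026-06-21 to Jul 8, 2027: 382 days.
Employer Retirement Match — status temporary ✓ (not excluded); service 382 days ≥ 1 year (≈365 days) ✓; 30 hrs/wk ≥ 15 ✓ → eligible.
Equipment Allowance — service 382 days < 3 years (≈1095 days) ✗ → not eligible.
Medical Plan — service 382 days ≥ 120 days ✓; rating 4 ≥ 2 ✓; 30 hrs/wk < 35 ✗ → not eligible.
Legal Services Plan — status temporary ✓; service 382 days ≥ 12 months (≈360 days) ✓; rating 4 ≥ 2 ✓; grade G3 < G5 ✗ → not eligible.
Professional Development Fund — status temporary ✓; service 382 days < 24 months (≈720 days) ✗ → not eligible.
Long-Term Disability — service 382 days ≥ 90 days ✓; rating 4 ≥ 2 ✓; grade G3 ≥ G2 ✓; dept Engineering ✗ → not eligible.
401(k) Company Match — status temporary ✓; service 382 days < 3 years (≈1095 days) ✗ → not eligible.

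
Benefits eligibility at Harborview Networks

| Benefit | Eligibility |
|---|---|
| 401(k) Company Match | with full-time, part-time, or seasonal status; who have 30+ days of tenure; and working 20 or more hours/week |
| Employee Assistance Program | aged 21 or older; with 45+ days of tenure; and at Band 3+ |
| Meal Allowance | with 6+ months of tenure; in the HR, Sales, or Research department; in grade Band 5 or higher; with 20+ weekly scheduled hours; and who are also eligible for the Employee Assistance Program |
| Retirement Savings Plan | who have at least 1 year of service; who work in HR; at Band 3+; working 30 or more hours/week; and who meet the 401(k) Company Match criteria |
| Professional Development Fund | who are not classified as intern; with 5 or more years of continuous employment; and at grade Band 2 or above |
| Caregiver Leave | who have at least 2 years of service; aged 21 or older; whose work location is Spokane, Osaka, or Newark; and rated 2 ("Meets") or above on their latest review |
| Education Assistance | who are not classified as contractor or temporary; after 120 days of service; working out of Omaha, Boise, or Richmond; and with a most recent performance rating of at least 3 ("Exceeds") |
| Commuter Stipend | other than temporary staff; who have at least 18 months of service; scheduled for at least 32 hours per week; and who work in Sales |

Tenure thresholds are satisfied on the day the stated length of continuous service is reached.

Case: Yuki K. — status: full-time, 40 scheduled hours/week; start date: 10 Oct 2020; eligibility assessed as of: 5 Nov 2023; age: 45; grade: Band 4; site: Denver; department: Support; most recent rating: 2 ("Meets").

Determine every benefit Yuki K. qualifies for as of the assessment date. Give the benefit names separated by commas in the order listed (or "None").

Service from 10 Oct 2020 to 5 Nov 2023: 1121 days.
401(k) Company Match — status full-time ✓; service 1121 days ≥ 30 days ✓; 40 hrs/wk ≥ 20 ✓ → eligible.
Employee Assistance Program — age 45 ≥ 21 ✓; service 1121 days ≥ 45 days ✓; grade Band 4 ≥ Band 3 ✓ → eligible.
Meal Allowance — service 1121 days ≥ 6 months (≈180 days) ✓; dept Support ✗ → not eligible.
Retirement Savings Plan — service 1121 days ≥ 1 year (≈365 days) ✓; dept Support ✗ → not eligible.
Professional Development Fund — status full-time ✓ (not excluded); service 1121 days < 5 years (≈1825 days) ✗ → not eligible.
Caregiver Leave — service 1121 days ≥ 2 years (≈730 days) ✓; age 45 ≥ 21 ✓; site Denver ✗ (not Spokane, Osaka, or Newark) → not eligible.
Education Assistance — status full-time ✓ (not excluded); service 1121 days ≥ 120 days ✓; site Denver ✗ (not Omaha, Boise, or Richmond) → not eligible.
Commuter Stipend — status full-time ✓ (not excluded); service 1121 days ≥ 18 months (≈540 days) ✓; 40 hrs/wk ≥ 32 ✓; dept Support ✗ → not eligible.

401(k) Company Match, Employee Assistance Program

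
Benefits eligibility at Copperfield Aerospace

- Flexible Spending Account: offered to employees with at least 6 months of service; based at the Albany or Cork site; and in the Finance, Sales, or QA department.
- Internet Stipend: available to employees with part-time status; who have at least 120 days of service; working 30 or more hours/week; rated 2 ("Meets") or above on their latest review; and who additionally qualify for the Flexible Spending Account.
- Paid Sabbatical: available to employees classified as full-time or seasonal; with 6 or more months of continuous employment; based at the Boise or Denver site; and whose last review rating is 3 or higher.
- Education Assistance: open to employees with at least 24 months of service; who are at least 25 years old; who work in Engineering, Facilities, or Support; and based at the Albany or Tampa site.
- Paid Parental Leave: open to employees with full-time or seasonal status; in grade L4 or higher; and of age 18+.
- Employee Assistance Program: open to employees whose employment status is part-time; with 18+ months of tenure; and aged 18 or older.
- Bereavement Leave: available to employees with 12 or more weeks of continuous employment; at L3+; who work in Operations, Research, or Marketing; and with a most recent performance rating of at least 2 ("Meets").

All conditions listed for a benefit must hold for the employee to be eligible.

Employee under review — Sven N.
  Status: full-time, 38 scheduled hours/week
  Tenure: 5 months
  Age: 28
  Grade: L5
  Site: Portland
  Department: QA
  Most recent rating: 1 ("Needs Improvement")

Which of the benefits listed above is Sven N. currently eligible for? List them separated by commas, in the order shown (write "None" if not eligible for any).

Paid Parental Leave

Flexible Spending Account — service 5 months < 6 months ✗ → not eligible.
Internet Stipend — status full-time ✗ (requires part-time) → not eligible.
Paid Sabbatical — status full-time ✓; service 5 months < 6 months ✗ → not eligible.
Education Assistance — service 5 months < 24 months ✗ → not eligible.
Paid Parental Leave — status full-time ✓; grade L5 ≥ L4 ✓; age 28 ≥ 18 ✓ → eligible.
Employee Assistance Program — status full-time ✗ (requires part-time) → not eligible.
Bereavement Leave — service 5 months ≥ 12 weeks (≈84 days) ✓; grade L5 ≥ L3 ✓; dept QA ✗ → not eligible.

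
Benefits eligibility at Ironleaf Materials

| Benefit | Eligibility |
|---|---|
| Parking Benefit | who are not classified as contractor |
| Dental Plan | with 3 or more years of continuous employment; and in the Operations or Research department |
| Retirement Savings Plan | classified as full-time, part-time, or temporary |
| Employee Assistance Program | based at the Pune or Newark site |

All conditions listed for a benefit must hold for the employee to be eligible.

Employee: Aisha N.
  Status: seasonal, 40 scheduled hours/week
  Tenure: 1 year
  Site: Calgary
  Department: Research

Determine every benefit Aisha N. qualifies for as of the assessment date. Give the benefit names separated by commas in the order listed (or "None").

Parking Benefit — status seasonal ✓ (not excluded) → eligible.
Dental Plan — service 1 year < 3 years ✗ → not eligible.
Retirement Savings Plan — status seasonal ✗ (requires full-time, part-time, or temporary) → not eligible.
Employee Assistance Program — site Calgary ✗ (not Pune or Newark) → not eligible.

Parking Benefit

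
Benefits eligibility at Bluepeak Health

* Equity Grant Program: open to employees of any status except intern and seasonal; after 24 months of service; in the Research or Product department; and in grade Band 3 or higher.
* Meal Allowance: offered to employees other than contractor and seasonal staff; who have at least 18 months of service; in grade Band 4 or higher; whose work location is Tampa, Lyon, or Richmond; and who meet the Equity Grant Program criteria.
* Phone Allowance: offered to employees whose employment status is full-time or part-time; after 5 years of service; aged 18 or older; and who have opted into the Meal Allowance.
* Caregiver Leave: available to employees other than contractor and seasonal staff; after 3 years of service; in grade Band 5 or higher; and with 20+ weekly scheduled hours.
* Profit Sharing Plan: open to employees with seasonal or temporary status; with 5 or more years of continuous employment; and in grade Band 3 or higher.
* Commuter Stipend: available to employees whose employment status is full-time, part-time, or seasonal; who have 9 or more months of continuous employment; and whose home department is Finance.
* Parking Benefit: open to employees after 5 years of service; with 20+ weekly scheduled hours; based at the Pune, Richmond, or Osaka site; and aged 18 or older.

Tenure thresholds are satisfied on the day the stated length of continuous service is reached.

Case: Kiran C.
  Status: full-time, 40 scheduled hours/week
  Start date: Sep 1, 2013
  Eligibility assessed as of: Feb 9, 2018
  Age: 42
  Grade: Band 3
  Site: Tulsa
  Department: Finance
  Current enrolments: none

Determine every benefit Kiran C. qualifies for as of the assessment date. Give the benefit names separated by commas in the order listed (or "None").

Commuter Stipend

Service from Sep 1, 2013 to Feb 9, 2018: 1622 days.
Equity Grant Program — status full-time ✓ (not excluded); service 1622 days ≥ 24 months (≈720 days) ✓; dept Finance ✗ → not eligible.
Meal Allowance — status full-time ✓ (not excluded); service 1622 days ≥ 18 months (≈540 days) ✓; grade Band 3 < Band 4 ✗ → not eligible.
Phone Allowance — status full-time ✓; service 1622 days < 5 years (≈1825 days) ✗ → not eligible.
Caregiver Leave — status full-time ✓ (not excluded); service 1622 days ≥ 3 years (≈1095 days) ✓; grade Band 3 < Band 5 ✗ → not eligible.
Profit Sharing Plan — status full-time ✗ (requires seasonal or temporary) → not eligible.
Commuter Stipend — status full-time ✓; service 1622 days ≥ 9 months (≈270 days) ✓; dept Finance ✓ → eligible.
Parking Benefit — service 1622 days < 5 years (≈1825 days) ✗ → not eligible.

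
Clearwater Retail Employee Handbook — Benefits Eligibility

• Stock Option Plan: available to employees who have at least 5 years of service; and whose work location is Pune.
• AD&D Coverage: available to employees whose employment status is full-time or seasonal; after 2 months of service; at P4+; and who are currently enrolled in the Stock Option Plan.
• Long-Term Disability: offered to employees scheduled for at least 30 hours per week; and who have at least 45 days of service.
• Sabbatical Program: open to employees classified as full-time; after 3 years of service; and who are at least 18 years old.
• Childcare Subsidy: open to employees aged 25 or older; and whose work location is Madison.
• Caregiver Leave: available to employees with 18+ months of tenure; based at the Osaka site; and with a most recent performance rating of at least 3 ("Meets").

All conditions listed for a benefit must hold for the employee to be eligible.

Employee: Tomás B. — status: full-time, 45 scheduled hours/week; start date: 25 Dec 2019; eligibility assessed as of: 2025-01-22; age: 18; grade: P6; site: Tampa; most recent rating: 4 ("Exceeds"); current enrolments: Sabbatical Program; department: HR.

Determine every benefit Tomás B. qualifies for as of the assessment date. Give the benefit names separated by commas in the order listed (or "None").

Service from 25 Dec 2019 to 2025-01-22: 1855 days.
Stock Option Plan — service 1855 days ≥ 5 years (≈1825 days) ✓; site Tampa ✗ (not Pune) → not eligible.
AD&D Coverage — status full-time ✓; service 1855 days ≥ 2 months (≈60 days) ✓; grade P6 ≥ P4 ✓; not enrolled in Stock Option Plan ✗ → not eligible.
Long-Term Disability — 45 hrs/wk ≥ 30 ✓; service 1855 days ≥ 45 days ✓ → eligible.
Sabbatical Program — status full-time ✓; service 1855 days ≥ 3 years (≈1095 days) ✓; age 18 ≥ 18 ✓ → eligible.
Childcare Subsidy — age 18 < 25 ✗ → not eligible.
Caregiver Leave — service 1855 days ≥ 18 months (≈540 days) ✓; site Tampa ✗ (not Osaka) → not eligible.

Long-Term Disability, Sabbatical Program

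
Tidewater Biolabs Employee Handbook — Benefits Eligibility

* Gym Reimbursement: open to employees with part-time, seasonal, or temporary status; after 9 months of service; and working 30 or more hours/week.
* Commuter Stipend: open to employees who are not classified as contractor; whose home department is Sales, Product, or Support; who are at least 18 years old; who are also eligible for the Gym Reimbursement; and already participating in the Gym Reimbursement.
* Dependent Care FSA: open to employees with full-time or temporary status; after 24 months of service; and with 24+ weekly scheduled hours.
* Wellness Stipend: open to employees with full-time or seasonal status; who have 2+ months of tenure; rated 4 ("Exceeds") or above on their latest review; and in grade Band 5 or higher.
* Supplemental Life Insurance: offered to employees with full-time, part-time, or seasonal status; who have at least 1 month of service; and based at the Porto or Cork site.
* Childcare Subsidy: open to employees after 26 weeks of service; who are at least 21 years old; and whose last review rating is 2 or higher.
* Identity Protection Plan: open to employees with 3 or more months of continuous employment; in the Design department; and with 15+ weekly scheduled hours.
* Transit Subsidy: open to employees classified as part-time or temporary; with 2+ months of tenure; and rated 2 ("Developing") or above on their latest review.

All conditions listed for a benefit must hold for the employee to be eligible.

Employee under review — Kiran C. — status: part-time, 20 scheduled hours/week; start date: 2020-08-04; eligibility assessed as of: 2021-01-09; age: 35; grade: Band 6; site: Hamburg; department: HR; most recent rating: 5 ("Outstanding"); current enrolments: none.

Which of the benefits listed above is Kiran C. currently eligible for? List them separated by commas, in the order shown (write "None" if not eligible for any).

Transit Subsidy

Service from 2020-08-04 to 2021-01-09: 158 days.
Gym Reimbursement — status part-time ✓; service 158 days < 9 months (≈270 days) ✗ → not eligible.
Commuter Stipend — status part-time ✓ (not excluded); dept HR ✗ → not eligible.
Dependent Care FSA — status part-time ✗ (requires full-time or temporary) → not eligible.
Wellness Stipend — status part-time ✗ (requires full-time or seasonal) → not eligible.
Supplemental Life Insurance — status part-time ✓; service 158 days ≥ 1 month (≈30 days) ✓; site Hamburg ✗ (not Porto or Cork) → not eligible.
Childcare Subsidy — service 158 days < 26 weeks (≈182 days) ✗ → not eligible.
Identity Protection Plan — service 158 days ≥ 3 months (≈90 days) ✓; dept HR ✗ → not eligible.
Transit Subsidy — status part-time ✓; service 158 days ≥ 2 months (≈60 days) ✓; rating 5 ≥ 2 ✓ → eligible.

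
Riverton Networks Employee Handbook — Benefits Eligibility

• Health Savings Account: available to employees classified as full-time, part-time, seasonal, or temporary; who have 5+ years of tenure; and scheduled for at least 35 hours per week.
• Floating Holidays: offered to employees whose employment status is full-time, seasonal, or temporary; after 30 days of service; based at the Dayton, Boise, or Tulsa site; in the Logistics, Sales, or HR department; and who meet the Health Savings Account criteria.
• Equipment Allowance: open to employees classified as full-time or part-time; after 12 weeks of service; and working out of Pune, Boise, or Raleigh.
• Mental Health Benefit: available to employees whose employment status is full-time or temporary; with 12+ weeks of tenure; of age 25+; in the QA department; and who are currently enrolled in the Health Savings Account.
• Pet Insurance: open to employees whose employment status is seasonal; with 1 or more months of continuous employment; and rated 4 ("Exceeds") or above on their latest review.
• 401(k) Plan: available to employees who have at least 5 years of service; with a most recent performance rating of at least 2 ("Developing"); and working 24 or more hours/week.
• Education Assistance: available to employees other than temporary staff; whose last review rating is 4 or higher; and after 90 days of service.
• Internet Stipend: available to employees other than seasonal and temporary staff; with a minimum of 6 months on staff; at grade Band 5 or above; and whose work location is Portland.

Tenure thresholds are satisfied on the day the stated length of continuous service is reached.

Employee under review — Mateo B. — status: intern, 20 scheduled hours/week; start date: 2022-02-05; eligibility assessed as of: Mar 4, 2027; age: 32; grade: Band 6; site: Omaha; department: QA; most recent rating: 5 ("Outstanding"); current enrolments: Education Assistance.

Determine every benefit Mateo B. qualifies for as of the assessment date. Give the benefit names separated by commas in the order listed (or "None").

Education Assistance

Service from 2022-02-05 to Mar 4, 2027: 1853 days.
Health Savings Account — status intern ✗ (requires full-time, part-time, seasonal, or temporary) → not eligible.
Floating Holidays — status intern ✗ (requires full-time, seasonal, or temporary) → not eligible.
Equipment Allowance — status intern ✗ (requires full-time or part-time) → not eligible.
Mental Health Benefit — status intern ✗ (requires full-time or temporary) → not eligible.
Pet Insurance — status intern ✗ (requires seasonal) → not eligible.
401(k) Plan — service 1853 days ≥ 5 years (≈1825 days) ✓; rating 5 ≥ 2 ✓; 20 hrs/wk < 24 ✗ → not eligible.
Education Assistance — status intern ✓ (not excluded); rating 5 ≥ 4 ✓; service 1853 days ≥ 90 days ✓ → eligible.
Internet Stipend — status intern ✓ (not excluded); service 1853 days ≥ 6 months (≈180 days) ✓; grade Band 6 ≥ Band 5 ✓; site Omaha ✗ (not Portland) → not eligible.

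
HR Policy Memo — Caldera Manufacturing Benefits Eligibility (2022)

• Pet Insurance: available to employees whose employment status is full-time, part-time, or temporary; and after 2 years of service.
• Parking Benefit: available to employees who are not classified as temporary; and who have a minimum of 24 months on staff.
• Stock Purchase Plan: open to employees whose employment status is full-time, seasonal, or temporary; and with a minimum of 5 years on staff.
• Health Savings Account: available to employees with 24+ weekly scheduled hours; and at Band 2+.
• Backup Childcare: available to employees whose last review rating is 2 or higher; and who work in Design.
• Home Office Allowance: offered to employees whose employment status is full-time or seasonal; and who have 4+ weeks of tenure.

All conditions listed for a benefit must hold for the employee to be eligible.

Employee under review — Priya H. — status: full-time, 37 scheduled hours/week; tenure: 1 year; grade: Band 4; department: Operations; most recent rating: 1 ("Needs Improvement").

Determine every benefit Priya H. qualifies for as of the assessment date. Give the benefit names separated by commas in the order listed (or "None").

Health Savings Account, Home Office Allowance

Pet Insurance — status full-time ✓; service 1 year < 2 years ✗ → not eligible.
Parking Benefit — status full-time ✓ (not excluded); service 1 year < 24 months (≈720 days) ✗ → not eligible.
Stock Purchase Plan — status full-time ✓; service 1 year < 5 years ✗ → not eligible.
Health Savings Account — 37 hrs/wk ≥ 24 ✓; grade Band 4 ≥ Band 2 ✓ → eligible.
Backup Childcare — rating 1 < 2 ✗ → not eligible.
Home Office Allowance — status full-time ✓; service 1 year ≥ 4 weeks (≈28 days) ✓ → eligible.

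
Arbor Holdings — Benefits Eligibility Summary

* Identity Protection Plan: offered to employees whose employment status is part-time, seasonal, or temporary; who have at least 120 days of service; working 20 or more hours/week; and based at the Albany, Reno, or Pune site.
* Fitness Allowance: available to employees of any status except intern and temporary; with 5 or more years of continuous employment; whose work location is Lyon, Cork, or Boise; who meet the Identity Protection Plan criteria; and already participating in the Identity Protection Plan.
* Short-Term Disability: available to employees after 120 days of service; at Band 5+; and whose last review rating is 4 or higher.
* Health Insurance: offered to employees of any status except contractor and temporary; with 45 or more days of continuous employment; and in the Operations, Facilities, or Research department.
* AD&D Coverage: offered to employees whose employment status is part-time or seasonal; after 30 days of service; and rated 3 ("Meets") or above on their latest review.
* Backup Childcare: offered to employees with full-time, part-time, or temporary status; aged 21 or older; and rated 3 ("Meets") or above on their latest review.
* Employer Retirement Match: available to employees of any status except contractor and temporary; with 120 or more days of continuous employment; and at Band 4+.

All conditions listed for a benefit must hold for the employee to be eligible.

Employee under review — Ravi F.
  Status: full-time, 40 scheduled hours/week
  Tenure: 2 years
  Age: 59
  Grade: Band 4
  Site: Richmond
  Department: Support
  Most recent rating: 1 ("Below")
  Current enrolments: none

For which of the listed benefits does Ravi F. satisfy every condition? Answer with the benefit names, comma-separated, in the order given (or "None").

Identity Protection Plan — status full-time ✗ (requires part-time, seasonal, or temporary) → not eligible.
Fitness Allowance — status full-time ✓ (not excluded); service 2 years < 5 years ✗ → not eligible.
Short-Term Disability — service 2 years ≥ 120 days ✓; grade Band 4 < Band 5 ✗ → not eligible.
Health Insurance — status full-time ✓ (not excluded); service 2 years ≥ 45 days ✓; dept Support ✗ → not eligible.
AD&D Coverage — status full-time ✗ (requires part-time or seasonal) → not eligible.
Backup Childcare — status full-time ✓; age 59 ≥ 21 ✓; rating 1 < 3 ✗ → not eligible.
Employer Retirement Match — status full-time ✓ (not excluded); service 2 years ≥ 120 days ✓; grade Band 4 ≥ Band 4 ✓ → eligible.

Employer Retirement Match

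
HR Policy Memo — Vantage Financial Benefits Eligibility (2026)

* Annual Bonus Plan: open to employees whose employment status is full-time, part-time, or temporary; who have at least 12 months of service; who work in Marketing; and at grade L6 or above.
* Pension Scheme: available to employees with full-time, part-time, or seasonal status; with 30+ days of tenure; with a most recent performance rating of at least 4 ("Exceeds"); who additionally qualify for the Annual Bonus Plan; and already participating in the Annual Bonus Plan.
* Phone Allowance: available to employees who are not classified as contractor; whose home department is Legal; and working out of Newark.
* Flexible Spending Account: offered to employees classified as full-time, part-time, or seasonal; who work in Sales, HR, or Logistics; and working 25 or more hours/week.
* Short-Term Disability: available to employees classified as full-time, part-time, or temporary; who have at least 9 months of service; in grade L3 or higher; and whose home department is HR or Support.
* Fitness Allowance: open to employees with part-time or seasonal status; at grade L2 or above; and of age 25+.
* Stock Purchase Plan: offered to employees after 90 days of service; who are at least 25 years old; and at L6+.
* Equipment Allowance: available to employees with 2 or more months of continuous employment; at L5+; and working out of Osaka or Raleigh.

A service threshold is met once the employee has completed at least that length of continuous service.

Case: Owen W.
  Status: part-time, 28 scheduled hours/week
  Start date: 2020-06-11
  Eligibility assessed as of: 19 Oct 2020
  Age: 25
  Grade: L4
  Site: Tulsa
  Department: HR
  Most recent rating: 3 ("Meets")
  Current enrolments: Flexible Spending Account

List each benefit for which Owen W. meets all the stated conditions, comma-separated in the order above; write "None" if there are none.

Service from 2020-06-11 to 19 Oct 2020: 130 days.
Annual Bonus Plan — status part-time ✓; service 130 days < 12 months (≈360 days) ✗ → not eligible.
Pension Scheme — status part-time ✓; service 130 days ≥ 30 days ✓; rating 3 < 4 ✗ → not eligible.
Phone Allowance — status part-time ✓ (not excluded); dept HR ✗ → not eligible.
Flexible Spending Account — status part-time ✓; dept HR ✓; 28 hrs/wk ≥ 25 ✓ → eligible.
Short-Term Disability — status part-time ✓; service 130 days < 9 months (≈270 days) ✗ → not eligible.
Fitness Allowance — status part-time ✓; grade L4 ≥ L2 ✓; age 25 ≥ 25 ✓ → eligible.
Stock Purchase Plan — service 130 days ≥ 90 days ✓; age 25 ≥ 25 ✓; grade L4 < L6 ✗ → not eligible.
Equipment Allowance — service 130 days ≥ 2 months (≈60 days) ✓; grade L4 < L5 ✗ → not eligible.

Flexible Spending Account, Fitness Allowance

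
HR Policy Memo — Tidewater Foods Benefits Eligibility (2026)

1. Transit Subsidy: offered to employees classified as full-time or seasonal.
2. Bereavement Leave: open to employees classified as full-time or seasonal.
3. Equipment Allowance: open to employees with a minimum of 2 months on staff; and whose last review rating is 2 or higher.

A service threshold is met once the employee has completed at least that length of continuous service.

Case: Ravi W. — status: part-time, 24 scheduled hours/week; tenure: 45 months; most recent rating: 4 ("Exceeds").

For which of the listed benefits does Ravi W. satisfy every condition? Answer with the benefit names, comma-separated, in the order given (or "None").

Transit Subsidy — status part-time ✗ (requires full-time or seasonal) → not eligible.
Bereavement Leave — status part-time ✗ (requires full-time or seasonal) → not eligible.
Equipment Allowance — service 45 months ≥ 2 months ✓; rating 4 ≥ 2 ✓ → eligible.

Equipment Allowance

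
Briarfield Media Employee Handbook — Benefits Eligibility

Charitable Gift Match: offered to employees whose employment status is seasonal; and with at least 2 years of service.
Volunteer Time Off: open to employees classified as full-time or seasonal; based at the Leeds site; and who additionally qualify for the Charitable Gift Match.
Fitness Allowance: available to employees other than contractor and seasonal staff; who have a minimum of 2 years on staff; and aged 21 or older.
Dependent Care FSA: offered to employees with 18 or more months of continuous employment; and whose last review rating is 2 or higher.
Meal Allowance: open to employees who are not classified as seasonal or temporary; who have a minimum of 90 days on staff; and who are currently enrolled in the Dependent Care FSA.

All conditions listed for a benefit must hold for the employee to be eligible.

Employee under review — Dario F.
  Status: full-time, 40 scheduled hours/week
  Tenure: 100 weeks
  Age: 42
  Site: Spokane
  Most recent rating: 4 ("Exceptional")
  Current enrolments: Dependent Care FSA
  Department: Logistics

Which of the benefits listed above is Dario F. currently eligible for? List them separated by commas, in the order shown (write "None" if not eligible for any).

Charitable Gift Match — status full-time ✗ (requires seasonal) → not eligible.
Volunteer Time Off — status full-time ✓; site Spokane ✗ (not Leeds) → not eligible.
Fitness Allowance — status full-time ✓ (not excluded); service 100 weeks < 2 years (≈730 days) ✗ → not eligible.
Dependent Care FSA — service 100 weeks ≥ 18 months (≈540 days) ✓; rating 4 ≥ 2 ✓ → eligible.
Meal Allowance — status full-time ✓ (not excluded); service 100 weeks ≥ 90 days ✓; enrolled in Dependent Care FSA ✓ → eligible.

Dependent Care FSA, Meal Allowance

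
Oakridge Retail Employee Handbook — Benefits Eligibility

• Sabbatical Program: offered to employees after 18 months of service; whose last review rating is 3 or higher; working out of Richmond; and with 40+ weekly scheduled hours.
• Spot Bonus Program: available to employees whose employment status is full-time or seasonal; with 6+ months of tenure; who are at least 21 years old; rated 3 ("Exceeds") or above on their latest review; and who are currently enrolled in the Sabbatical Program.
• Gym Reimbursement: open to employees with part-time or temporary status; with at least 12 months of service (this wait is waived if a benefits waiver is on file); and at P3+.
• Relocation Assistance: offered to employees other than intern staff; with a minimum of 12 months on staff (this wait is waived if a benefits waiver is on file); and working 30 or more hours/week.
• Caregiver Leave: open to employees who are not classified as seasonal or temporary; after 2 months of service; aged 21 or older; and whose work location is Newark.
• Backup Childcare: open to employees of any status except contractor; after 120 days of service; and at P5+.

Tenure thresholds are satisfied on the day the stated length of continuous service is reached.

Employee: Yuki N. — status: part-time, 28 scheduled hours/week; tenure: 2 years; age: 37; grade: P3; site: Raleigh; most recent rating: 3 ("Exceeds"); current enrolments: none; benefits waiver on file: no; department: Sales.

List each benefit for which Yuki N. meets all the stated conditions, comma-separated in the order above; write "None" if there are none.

Gym Reimbursement

Sabbatical Program — service 2 years ≥ 18 months (≈540 days) ✓; rating 3 ≥ 3 ✓; site Raleigh ✗ (not Richmond) → not eligible.
Spot Bonus Program — status part-time ✗ (requires full-time or seasonal) → not eligible.
Gym Reimbursement — status part-time ✓; no waiver, service 2 years ≥ 12 months (≈360 days) ✓; grade P3 ≥ P3 ✓ → eligible.
Relocation Assistance — status part-time ✓ (not excluded); no waiver, service 2 years ≥ 12 months (≈360 days) ✓; 28 hrs/wk < 30 ✗ → not eligible.
Caregiver Leave — status part-time ✓ (not excluded); service 2 years ≥ 2 months (≈60 days) ✓; age 37 ≥ 21 ✓; site Raleigh ✗ (not Newark) → not eligible.
Backup Childcare — status part-time ✓ (not excluded); service 2 years ≥ 120 days ✓; grade P3 < P5 ✗ → not eligible.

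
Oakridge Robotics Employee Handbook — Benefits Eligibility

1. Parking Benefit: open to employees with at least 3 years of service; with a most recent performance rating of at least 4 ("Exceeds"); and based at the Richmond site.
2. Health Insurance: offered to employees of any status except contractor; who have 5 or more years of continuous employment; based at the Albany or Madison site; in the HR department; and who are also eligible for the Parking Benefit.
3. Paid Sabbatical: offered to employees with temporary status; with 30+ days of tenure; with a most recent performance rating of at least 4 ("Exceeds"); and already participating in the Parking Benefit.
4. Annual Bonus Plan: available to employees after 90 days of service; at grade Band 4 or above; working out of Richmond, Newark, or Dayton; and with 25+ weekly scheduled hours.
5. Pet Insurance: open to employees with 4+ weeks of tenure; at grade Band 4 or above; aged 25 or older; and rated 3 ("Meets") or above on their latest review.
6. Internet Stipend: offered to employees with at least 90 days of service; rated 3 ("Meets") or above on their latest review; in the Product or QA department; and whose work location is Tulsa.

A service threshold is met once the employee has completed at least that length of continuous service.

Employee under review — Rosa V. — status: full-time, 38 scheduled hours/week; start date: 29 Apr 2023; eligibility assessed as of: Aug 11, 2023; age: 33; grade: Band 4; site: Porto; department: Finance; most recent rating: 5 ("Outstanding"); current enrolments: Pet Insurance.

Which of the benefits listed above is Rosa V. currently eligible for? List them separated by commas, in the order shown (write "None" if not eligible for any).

Service from 29 Apr 2023 to Aug 11, 2023: 104 days.
Parking Benefit — service 104 days < 3 years (≈1095 days) ✗ → not eligible.
Health Insurance — status full-time ✓ (not excluded); service 104 days < 5 years (≈1825 days) ✗ → not eligible.
Paid Sabbatical — status full-time ✗ (requires temporary) → not eligible.
Annual Bonus Plan — service 104 days ≥ 90 days ✓; grade Band 4 ≥ Band 4 ✓; site Porto ✗ (not Richmond, Newark, or Dayton) → not eligible.
Pet Insurance — service 104 days ≥ 4 weeks (≈28 days) ✓; grade Band 4 ≥ Band 4 ✓; age 33 ≥ 25 ✓; rating 5 ≥ 3 ✓ → eligible.
Internet Stipend — service 104 days ≥ 90 days ✓; rating 5 ≥ 3 ✓; dept Finance ✗ → not eligible.

Pet Insurance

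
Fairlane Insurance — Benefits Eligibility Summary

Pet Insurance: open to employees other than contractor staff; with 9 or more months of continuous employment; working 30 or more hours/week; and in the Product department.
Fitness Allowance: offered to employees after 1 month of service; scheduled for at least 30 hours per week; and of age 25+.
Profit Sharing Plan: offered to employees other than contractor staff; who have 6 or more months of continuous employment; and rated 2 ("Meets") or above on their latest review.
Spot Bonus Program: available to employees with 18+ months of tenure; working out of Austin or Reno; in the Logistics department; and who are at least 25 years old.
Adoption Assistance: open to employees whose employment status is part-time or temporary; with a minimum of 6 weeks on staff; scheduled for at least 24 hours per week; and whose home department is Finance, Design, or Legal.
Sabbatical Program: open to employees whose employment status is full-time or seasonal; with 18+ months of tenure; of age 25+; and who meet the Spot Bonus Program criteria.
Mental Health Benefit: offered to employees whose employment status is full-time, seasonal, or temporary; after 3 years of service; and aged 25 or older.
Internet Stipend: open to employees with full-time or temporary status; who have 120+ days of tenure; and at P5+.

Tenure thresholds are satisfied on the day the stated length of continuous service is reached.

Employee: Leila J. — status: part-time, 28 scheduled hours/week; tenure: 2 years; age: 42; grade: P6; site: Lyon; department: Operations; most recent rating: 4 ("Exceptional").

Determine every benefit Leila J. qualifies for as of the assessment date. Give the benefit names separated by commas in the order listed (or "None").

Pet Insurance — status part-time ✓ (not excluded); service 2 years ≥ 9 months (≈270 days) ✓; 28 hrs/wk < 30 ✗ → not eligible.
Fitness Allowance — service 2 years ≥ 1 month (≈30 days) ✓; 28 hrs/wk < 30 ✗ → not eligible.
Profit Sharing Plan — status part-time ✓ (not excluded); service 2 years ≥ 6 months (≈180 days) ✓; rating 4 ≥ 2 ✓ → eligible.
Spot Bonus Program — service 2 years ≥ 18 months (≈540 days) ✓; site Lyon ✗ (not Austin or Reno) → not eligible.
Adoption Assistance — status part-time ✓; service 2 years ≥ 6 weeks (≈42 days) ✓; 28 hrs/wk ≥ 24 ✓; dept Operations ✗ → not eligible.
Sabbatical Program — status part-time ✗ (requires full-time or seasonal) → not eligible.
Mental Health Benefit — status part-time ✗ (requires full-time, seasonal, or temporary) → not eligible.
Internet Stipend — status part-time ✗ (requires full-time or temporary) → not eligible.

Profit Sharing Plan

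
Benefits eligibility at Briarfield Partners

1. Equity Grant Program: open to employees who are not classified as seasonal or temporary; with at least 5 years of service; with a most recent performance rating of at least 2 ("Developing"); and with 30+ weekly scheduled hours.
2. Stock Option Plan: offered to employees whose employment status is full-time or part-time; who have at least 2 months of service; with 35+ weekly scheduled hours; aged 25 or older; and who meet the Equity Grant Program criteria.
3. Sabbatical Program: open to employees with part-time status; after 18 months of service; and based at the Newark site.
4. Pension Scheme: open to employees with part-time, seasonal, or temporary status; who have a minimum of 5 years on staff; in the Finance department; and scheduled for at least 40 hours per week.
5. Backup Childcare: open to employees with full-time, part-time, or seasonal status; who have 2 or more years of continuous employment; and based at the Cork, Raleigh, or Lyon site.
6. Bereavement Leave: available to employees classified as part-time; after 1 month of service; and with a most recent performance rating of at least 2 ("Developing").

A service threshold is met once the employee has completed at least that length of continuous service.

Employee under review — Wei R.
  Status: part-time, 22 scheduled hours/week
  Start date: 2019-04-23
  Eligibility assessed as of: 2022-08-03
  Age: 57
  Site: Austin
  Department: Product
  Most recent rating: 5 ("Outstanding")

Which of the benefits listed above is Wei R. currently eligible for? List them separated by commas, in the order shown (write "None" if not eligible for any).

Bereavement Leave

Service from 2019-04-23 to 2022-08-03: 1198 days.
Equity Grant Program — status part-time ✓ (not excluded); service 1198 days < 5 years (≈1825 days) ✗ → not eligible.
Stock Option Plan — status part-time ✓; service 1198 days ≥ 2 months (≈60 days) ✓; 22 hrs/wk < 35 ✗ → not eligible.
Sabbatical Program — status part-time ✓; service 1198 days ≥ 18 months (≈540 days) ✓; site Austin ✗ (not Newark) → not eligible.
Pension Scheme — status part-time ✓; service 1198 days < 5 years (≈1825 days) ✗ → not eligible.
Backup Childcare — status part-time ✓; service 1198 days ≥ 2 years (≈730 days) ✓; site Austin ✗ (not Cork, Raleigh, or Lyon) → not eligible.
Bereavement Leave — status part-time ✓; service 1198 days ≥ 1 month (≈30 days) ✓; rating 5 ≥ 2 ✓ → eligible.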